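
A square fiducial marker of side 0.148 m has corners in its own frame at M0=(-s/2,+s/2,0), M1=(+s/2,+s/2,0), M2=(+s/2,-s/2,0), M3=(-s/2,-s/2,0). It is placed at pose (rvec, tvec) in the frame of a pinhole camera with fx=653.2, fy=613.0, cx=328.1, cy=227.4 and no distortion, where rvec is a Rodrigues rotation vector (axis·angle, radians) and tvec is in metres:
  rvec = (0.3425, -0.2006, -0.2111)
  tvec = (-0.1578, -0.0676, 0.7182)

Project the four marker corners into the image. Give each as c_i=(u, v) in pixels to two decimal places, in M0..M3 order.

c0=(135.39, 242.56) c1=(263.91, 213.54) c2=(235.78, 93.88) c3=(96.45, 121.00)

Intrinsics K: fx=653.2, fy=613.0, cx=328.1, cy=227.4
Marker side s = 0.148 m; corners in marker frame (Z=0):
  M0 = (-0.0740, +0.0740, 0)
  M1 = (+0.0740, +0.0740, 0)
  M2 = (+0.0740, -0.0740, 0)
  M3 = (-0.0740, -0.0740, 0)
rvec = (0.3425, -0.2006, -0.2111), |rvec| = θ = 0.44957 rad = 25.758°
Rodrigues: sinθ=0.43457, 1−cosθ=0.09936; R = I + sinθ·[k]× + (1−cosθ)·[k]×²:
    [+0.95831 +0.17028 -0.22946]
    [-0.23784 +0.92042 -0.31026]
    [+0.15836 +0.35190 +0.92254]
t = (-0.1578, -0.0676, 0.7182) m
M0: Pc = R·M0+t = (-0.21611, +0.01811, +0.73252); u = 653.2·(-0.21611)/0.73252 + 328.1 = 135.3882, v = 613.0·(+0.01811)/0.73252 + 227.4 = 242.5560
M1: Pc = R·M1+t = (-0.07428, -0.01709, +0.75596); u = 653.2·(-0.07428)/0.75596 + 328.1 = 263.9133, v = 613.0·(-0.01709)/0.75596 + 227.4 = 213.5427
M2: Pc = R·M2+t = (-0.09949, -0.15331, +0.70388); u = 653.2·(-0.09949)/0.70388 + 328.1 = 235.7768, v = 613.0·(-0.15331)/0.70388 + 227.4 = 93.8831
M3: Pc = R·M3+t = (-0.24132, -0.11811, +0.68044); u = 653.2·(-0.24132)/0.68044 + 328.1 = 96.4451, v = 613.0·(-0.11811)/0.68044 + 227.4 = 120.9954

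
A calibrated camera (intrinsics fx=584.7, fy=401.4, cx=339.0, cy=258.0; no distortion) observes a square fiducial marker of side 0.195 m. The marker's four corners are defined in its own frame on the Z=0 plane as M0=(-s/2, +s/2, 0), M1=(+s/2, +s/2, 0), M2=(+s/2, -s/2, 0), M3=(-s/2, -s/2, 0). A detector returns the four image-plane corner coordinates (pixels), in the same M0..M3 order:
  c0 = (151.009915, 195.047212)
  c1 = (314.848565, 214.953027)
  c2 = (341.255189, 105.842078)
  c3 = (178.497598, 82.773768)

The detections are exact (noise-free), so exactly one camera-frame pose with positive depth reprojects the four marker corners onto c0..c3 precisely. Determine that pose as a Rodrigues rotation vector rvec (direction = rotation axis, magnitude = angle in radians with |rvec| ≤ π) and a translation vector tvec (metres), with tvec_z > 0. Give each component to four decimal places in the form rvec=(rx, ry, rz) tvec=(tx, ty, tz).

rvec=(0.0019, -0.1038, 0.1645) tvec=(-0.1089, -0.1878, 0.6965)

Intrinsics K: fx=584.7, fy=401.4, cx=339.0, cy=258.0
Marker side s = 0.195 m; corners in marker frame (Z=0):
  M0 = (-0.0975, +0.0975, 0)
  M1 = (+0.0975, +0.0975, 0)
  M2 = (+0.0975, -0.0975, 0)
  M3 = (-0.0975, -0.0975, 0)
Detected image corners:
  c0 = (151.009915, 195.047212) px
  c1 = (314.848565, 214.953027) px
  c2 = (341.255189, 105.842078) px
  c3 = (178.497598, 82.773768) px
Planar DLT: solve 8×8 A·h = b for H (H[2,2]=1):
  H  [+873.97799 -140.48357 +247.59625]
  H  [+132.39898 +566.11796 +149.75832]
  H  [+0.14835 -0.00947 +1.00000]
B = K⁻¹H; ‖b₁‖=1.435801, ‖b₂‖=1.435801; λ = 2/(‖b₁‖+‖b₂‖) = 0.696475, sign → tz>0 ⇒ λ=+0.696475
r₁ = λ·B[:,0] = (+0.98115,+0.16332,+0.10332); r₂ = λ·B[:,1] = (-0.16352,+0.98652,-0.00659)
r₃ = r₁×r₂ = (-0.10301,-0.01042,+0.99463); SVD([r₁ r₂ r₃]) → R = UVᵀ:
  R  [+0.98115 -0.16352 -0.10301]
  R  [+0.16332 +0.98652 -0.01042]
  R  [+0.10332 -0.00659 +0.99463]
t = (-0.10888, -0.18781, +0.69648) m
tr R = 2.962293; θ = arccos((tr R − 1)/2) = 0.194489 rad = 11.143°
axis k = ((R−Rᵀ)₃₂, (R−Rᵀ)₁₃, (R−Rᵀ)₂₁) / (2 sinθ) = (+0.009908, -0.533801, +0.845552)
rvec = θ·k = (+0.001927, -0.103819, +0.164451)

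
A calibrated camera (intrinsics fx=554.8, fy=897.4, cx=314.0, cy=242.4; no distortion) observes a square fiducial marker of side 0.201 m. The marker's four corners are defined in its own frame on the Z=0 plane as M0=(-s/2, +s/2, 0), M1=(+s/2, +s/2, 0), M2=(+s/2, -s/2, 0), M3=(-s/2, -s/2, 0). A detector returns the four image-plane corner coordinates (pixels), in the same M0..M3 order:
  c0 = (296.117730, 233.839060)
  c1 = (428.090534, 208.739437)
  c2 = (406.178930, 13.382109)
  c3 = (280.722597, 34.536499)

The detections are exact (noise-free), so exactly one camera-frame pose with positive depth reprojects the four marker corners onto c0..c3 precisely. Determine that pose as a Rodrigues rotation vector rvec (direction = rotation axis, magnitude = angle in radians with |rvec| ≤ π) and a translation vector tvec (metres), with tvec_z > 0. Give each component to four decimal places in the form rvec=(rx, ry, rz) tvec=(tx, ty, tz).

rvec=(-0.2296, -0.0452, -0.1240) tvec=(0.0601, -0.1168, 0.8559)

Intrinsics K: fx=554.8, fy=897.4, cx=314.0, cy=242.4
Marker side s = 0.201 m; corners in marker frame (Z=0):
  M0 = (-0.1005, +0.1005, 0)
  M1 = (+0.1005, +0.1005, 0)
  M2 = (+0.1005, -0.1005, 0)
  M3 = (-0.1005, -0.1005, 0)
Detected image corners:
  c0 = (296.117730, 233.839060) px
  c1 = (428.090534, 208.739437) px
  c2 = (406.178930, 13.382109) px
  c3 = (280.722597, 34.536499) px
Planar DLT: solve 8×8 A·h = b for H (H[2,2]=1):
  H  [+664.20842 +0.54196 +352.97687]
  H  [-106.36738 +949.56466 +119.94794]
  H  [+0.06878 -0.26184 +1.00000]
B = K⁻¹H; ‖b₁‖=1.168389, ‖b₂‖=1.168389; λ = 2/(‖b₁‖+‖b₂‖) = 0.855880, sign → tz>0 ⇒ λ=+0.855880
r₁ = λ·B[:,0] = (+0.99134,-0.11735,+0.05887); r₂ = λ·B[:,1] = (+0.12767,+0.96617,-0.22411)
r₃ = r₁×r₂ = (-0.03058,+0.22968,+0.97278); SVD([r₁ r₂ r₃]) → R = UVᵀ:
  R  [+0.99134 +0.12767 -0.03058]
  R  [-0.11735 +0.96617 +0.22968]
  R  [+0.05887 -0.22411 +0.97278]
t = (+0.06013, -0.11679, +0.85588) m
tr R = 2.930295; θ = arccos((tr R − 1)/2) = 0.264790 rad = 15.171°
axis k = ((R−Rᵀ)₃₂, (R−Rᵀ)₁₃, (R−Rᵀ)₂₁) / (2 sinθ) = (-0.866983, -0.170887, -0.468121)
rvec = θ·k = (-0.229569, -0.045249, -0.123954)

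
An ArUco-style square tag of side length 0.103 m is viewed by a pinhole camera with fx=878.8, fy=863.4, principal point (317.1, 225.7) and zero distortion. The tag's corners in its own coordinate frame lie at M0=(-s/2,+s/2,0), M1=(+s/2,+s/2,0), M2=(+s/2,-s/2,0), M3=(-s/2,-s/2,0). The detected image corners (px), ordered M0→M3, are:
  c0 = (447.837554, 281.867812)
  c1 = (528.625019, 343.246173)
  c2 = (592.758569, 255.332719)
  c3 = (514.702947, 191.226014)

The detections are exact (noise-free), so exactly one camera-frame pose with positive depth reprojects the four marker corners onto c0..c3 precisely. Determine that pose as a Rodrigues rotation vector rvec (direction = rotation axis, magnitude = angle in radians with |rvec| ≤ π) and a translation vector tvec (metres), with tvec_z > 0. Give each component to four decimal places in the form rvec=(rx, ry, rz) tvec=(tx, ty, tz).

rvec=(0.0433, -0.2792, 0.6365) tvec=(0.1872, 0.0397, 0.8039)

Intrinsics K: fx=878.8, fy=863.4, cx=317.1, cy=225.7
Marker side s = 0.103 m; corners in marker frame (Z=0):
  M0 = (-0.0515, +0.0515, 0)
  M1 = (+0.0515, +0.0515, 0)
  M2 = (+0.0515, -0.0515, 0)
  M3 = (-0.0515, -0.0515, 0)
Detected image corners:
  c0 = (447.837554, 281.867812) px
  c1 = (528.625019, 343.246173) px
  c2 = (592.758569, 255.332719) px
  c3 = (514.702947, 191.226014) px
Planar DLT: solve 8×8 A·h = b for H (H[2,2]=1):
  H  [+946.30920 -665.12647 +521.76433]
  H  [+699.32054 +851.40437 +268.33179]
  H  [+0.33641 -0.05651 +1.00000]
B = K⁻¹H; ‖b₁‖=1.243919, ‖b₂‖=1.243919; λ = 2/(‖b₁‖+‖b₂‖) = 0.803911, sign → tz>0 ⇒ λ=+0.803911
r₁ = λ·B[:,0] = (+0.76808,+0.58044,+0.27045); r₂ = λ·B[:,1] = (-0.59205,+0.80462,-0.04543)
r₃ = r₁×r₂ = (-0.24397,-0.12523,+0.96166); SVD([r₁ r₂ r₃]) → R = UVᵀ:
  R  [+0.76808 -0.59205 -0.24397]
  R  [+0.58044 +0.80462 -0.12523]
  R  [+0.27045 -0.04543 +0.96166]
t = (+0.18722, +0.03969, +0.80391) m
tr R = 2.534360; θ = arccos((tr R − 1)/2) = 0.696363 rad = 39.899°
axis k = ((R−Rᵀ)₃₂, (R−Rᵀ)₁₃, (R−Rᵀ)₂₁) / (2 sinθ) = (+0.062205, -0.400993, +0.913967)
rvec = θ·k = (+0.043318, -0.279236, +0.636453)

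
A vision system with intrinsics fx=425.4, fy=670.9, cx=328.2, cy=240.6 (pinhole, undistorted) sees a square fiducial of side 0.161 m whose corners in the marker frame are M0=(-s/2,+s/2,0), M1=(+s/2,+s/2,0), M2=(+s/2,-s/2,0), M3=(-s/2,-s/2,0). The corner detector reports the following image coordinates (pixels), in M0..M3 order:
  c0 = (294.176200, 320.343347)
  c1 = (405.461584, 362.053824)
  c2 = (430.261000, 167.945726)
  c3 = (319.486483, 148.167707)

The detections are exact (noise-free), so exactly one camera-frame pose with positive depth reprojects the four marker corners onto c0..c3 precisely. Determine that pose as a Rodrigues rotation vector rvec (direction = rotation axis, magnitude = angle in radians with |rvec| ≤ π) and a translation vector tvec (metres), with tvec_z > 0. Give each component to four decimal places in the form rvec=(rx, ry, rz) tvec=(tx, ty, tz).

rvec=(-0.1539, 0.4100, 0.1955) tvec=(0.0421, 0.0058, 0.5747)

Intrinsics K: fx=425.4, fy=670.9, cx=328.2, cy=240.6
Marker side s = 0.161 m; corners in marker frame (Z=0):
  M0 = (-0.0805, +0.0805, 0)
  M1 = (+0.0805, +0.0805, 0)
  M2 = (+0.0805, -0.0805, 0)
  M3 = (-0.0805, -0.0805, 0)
Detected image corners:
  c0 = (294.176200, 320.343347) px
  c1 = (405.461584, 362.053824) px
  c2 = (430.261000, 167.945726) px
  c3 = (319.486483, 148.167707) px
Planar DLT: solve 8×8 A·h = b for H (H[2,2]=1):
  H  [+431.59099 -224.28906 +359.35502]
  H  [+12.17077 +1086.37812 +247.35138]
  H  [-0.71206 -0.18926 +1.00000]
B = K⁻¹H; ‖b₁‖=1.740016, ‖b₂‖=1.740016; λ = 2/(‖b₁‖+‖b₂‖) = 0.574707, sign → tz>0 ⇒ λ=+0.574707
r₁ = λ·B[:,0] = (+0.89879,+0.15718,-0.40923); r₂ = λ·B[:,1] = (-0.21909,+0.96962,-0.10877)
r₃ = r₁×r₂ = (+0.37970,+0.18742,+0.90593); SVD([r₁ r₂ r₃]) → R = UVᵀ:
  R  [+0.89879 -0.21909 +0.37970]
  R  [+0.15718 +0.96962 +0.18742]
  R  [-0.40923 -0.10877 +0.90593]
t = (+0.04209, +0.00578, +0.57471) m
tr R = 2.774342; θ = arccos((tr R − 1)/2) = 0.479619 rad = 27.480°
axis k = ((R−Rᵀ)₃₂, (R−Rᵀ)₁₃, (R−Rᵀ)₂₁) / (2 sinθ) = (-0.320940, +0.854847, +0.407719)
rvec = θ·k = (-0.153929, +0.410001, +0.195550)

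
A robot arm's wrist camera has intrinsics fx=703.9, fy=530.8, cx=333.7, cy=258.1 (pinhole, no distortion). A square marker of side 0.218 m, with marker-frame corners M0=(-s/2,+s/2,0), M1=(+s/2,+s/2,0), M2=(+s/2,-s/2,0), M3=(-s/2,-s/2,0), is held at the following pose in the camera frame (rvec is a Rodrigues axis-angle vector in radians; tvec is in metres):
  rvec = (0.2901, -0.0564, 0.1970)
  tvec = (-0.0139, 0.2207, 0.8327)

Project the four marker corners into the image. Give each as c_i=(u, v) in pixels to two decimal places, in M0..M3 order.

Intrinsics K: fx=703.9, fy=530.8, cx=333.7, cy=258.1
Marker side s = 0.218 m; corners in marker frame (Z=0):
  M0 = (-0.1090, +0.1090, 0)
  M1 = (+0.1090, +0.1090, 0)
  M2 = (+0.1090, -0.1090, 0)
  M3 = (-0.1090, -0.1090, 0)
rvec = (0.2901, -0.0564, 0.1970), |rvec| = θ = 0.35517 rad = 20.350°
Rodrigues: sinθ=0.34775, 1−cosθ=0.06241; R = I + sinθ·[k]× + (1−cosθ)·[k]×²:
    [+0.97922 -0.20098 -0.02695]
    [+0.18479 +0.93916 -0.28954]
    [+0.08350 +0.27854 +0.95679]
t = (-0.0139, 0.2207, 0.8327) m
M0: Pc = R·M0+t = (-0.14254, +0.30293, +0.85396); u = 703.9·(-0.14254)/0.85396 + 333.7 = 216.2056, v = 530.8·(+0.30293)/0.85396 + 258.1 = 446.3915
M1: Pc = R·M1+t = (+0.07093, +0.34321, +0.87216); u = 703.9·(+0.07093)/0.87216 + 333.7 = 390.9448, v = 530.8·(+0.34321)/0.87216 + 258.1 = 466.9787
M2: Pc = R·M2+t = (+0.11474, +0.13847, +0.81144); u = 703.9·(+0.11474)/0.81144 + 333.7 = 433.2355, v = 530.8·(+0.13847)/0.81144 + 258.1 = 348.6819
M3: Pc = R·M3+t = (-0.09873, +0.09819, +0.79324); u = 703.9·(-0.09873)/0.79324 + 333.7 = 246.0905, v = 530.8·(+0.09819)/0.79324 + 258.1 = 323.8042

c0=(216.21, 446.39) c1=(390.94, 466.98) c2=(433.24, 348.68) c3=(246.09, 323.80)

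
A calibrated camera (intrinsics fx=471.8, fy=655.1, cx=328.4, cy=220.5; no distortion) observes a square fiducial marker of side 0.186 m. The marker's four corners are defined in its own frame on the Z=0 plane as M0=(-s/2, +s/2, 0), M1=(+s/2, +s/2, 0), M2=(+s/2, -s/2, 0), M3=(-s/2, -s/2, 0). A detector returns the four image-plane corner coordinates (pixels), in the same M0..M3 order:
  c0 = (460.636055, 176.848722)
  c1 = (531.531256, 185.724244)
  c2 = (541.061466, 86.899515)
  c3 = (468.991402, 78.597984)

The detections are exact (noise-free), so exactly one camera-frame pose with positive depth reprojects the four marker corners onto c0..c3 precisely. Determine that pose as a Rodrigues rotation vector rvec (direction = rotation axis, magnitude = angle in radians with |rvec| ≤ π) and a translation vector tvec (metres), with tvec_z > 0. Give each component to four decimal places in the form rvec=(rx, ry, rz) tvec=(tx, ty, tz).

rvec=(0.1017, 0.0528, 0.0917) tvec=(0.4529, -0.1671, 1.2423)

Intrinsics K: fx=471.8, fy=655.1, cx=328.4, cy=220.5
Marker side s = 0.186 m; corners in marker frame (Z=0):
  M0 = (-0.0930, +0.0930, 0)
  M1 = (+0.0930, +0.0930, 0)
  M2 = (+0.0930, -0.0930, 0)
  M3 = (-0.0930, -0.0930, 0)
Detected image corners:
  c0 = (460.636055, 176.848722) px
  c1 = (531.531256, 185.724244) px
  c2 = (541.061466, 86.899515) px
  c3 = (468.991402, 78.597984) px
Planar DLT: solve 8×8 A·h = b for H (H[2,2]=1):
  H  [+364.96999 -6.25434 +500.39201]
  H  [+41.09117 +540.79529 +132.38496]
  H  [-0.03860 +0.08353 +1.00000]
B = K⁻¹H; ‖b₁‖=0.804935, ‖b₂‖=0.804935; λ = 2/(‖b₁‖+‖b₂‖) = 1.242336, sign → tz>0 ⇒ λ=+1.242336
r₁ = λ·B[:,0] = (+0.99441,+0.09407,-0.04795); r₂ = λ·B[:,1] = (-0.08870,+0.99064,+0.10378)
r₃ = r₁×r₂ = (+0.05727,-0.09894,+0.99344); SVD([r₁ r₂ r₃]) → R = UVᵀ:
  R  [+0.99441 -0.08870 +0.05727]
  R  [+0.09407 +0.99064 -0.09894]
  R  [-0.04795 +0.10378 +0.99344]
t = (+0.45289, -0.16710, +1.24234) m
tr R = 2.978491; θ = arccos((tr R − 1)/2) = 0.146790 rad = 8.410°
axis k = ((R−Rᵀ)₃₂, (R−Rᵀ)₁₃, (R−Rᵀ)₂₁) / (2 sinθ) = (+0.693005, +0.359685, +0.624797)
rvec = θ·k = (+0.101726, +0.052798, +0.091714)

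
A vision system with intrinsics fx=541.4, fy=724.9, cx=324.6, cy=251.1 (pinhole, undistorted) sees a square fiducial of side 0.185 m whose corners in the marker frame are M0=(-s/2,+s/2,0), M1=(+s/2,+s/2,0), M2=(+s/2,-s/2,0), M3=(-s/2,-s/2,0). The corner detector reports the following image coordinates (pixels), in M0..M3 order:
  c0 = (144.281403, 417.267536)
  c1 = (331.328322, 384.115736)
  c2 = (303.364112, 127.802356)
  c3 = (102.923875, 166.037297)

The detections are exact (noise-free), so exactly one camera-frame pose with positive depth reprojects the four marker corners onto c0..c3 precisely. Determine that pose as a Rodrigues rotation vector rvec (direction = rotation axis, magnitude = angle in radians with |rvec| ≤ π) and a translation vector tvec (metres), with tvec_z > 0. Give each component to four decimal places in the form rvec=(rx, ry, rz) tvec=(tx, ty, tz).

rvec=(0.1984, 0.0141, -0.1390) tvec=(-0.0979, 0.0192, 0.5098)

Intrinsics K: fx=541.4, fy=724.9, cx=324.6, cy=251.1
Marker side s = 0.185 m; corners in marker frame (Z=0):
  M0 = (-0.0925, +0.0925, 0)
  M1 = (+0.0925, +0.0925, 0)
  M2 = (+0.0925, -0.0925, 0)
  M3 = (-0.0925, -0.0925, 0)
Detected image corners:
  c0 = (144.281403, 417.267536) px
  c1 = (331.328322, 384.115736) px
  c2 = (303.364112, 127.802356) px
  c3 = (102.923875, 166.037297) px
Planar DLT: solve 8×8 A·h = b for H (H[2,2]=1):
  H  [+1033.99665 +272.06650 +220.60205]
  H  [-207.33055 +1476.64580 +278.39532]
  H  [-0.05435 +0.38339 +1.00000]
B = K⁻¹H; ‖b₁‖=1.961484, ‖b₂‖=1.961484; λ = 2/(‖b₁‖+‖b₂‖) = 0.509818, sign → tz>0 ⇒ λ=+0.509818
r₁ = λ·B[:,0] = (+0.99029,-0.13622,-0.02771); r₂ = λ·B[:,1] = (+0.13901,+0.97081,+0.19546)
r₃ = r₁×r₂ = (+0.00027,-0.19741,+0.98032); SVD([r₁ r₂ r₃]) → R = UVᵀ:
  R  [+0.99029 +0.13901 +0.00027]
  R  [-0.13622 +0.97081 -0.19741]
  R  [-0.02771 +0.19546 +0.98032]
t = (-0.09793, +0.01920, +0.50982) m
tr R = 2.941422; θ = arccos((tr R − 1)/2) = 0.242624 rad = 13.901°
axis k = ((R−Rᵀ)₃₂, (R−Rᵀ)₁₃, (R−Rᵀ)₂₁) / (2 sinθ) = (+0.817637, +0.058232, -0.572782)
rvec = θ·k = (+0.198378, +0.014129, -0.138971)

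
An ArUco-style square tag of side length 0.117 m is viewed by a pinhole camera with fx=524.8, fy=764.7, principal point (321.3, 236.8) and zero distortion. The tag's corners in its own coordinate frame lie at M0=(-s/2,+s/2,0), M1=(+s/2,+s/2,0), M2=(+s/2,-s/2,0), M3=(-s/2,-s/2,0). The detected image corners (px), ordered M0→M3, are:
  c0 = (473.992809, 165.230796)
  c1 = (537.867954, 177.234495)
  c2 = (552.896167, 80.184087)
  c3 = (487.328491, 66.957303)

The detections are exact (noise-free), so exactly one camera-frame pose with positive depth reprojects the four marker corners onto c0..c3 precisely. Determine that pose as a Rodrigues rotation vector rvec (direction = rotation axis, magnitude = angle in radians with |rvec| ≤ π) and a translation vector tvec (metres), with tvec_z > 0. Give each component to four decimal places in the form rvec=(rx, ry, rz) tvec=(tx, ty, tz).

Intrinsics K: fx=524.8, fy=764.7, cx=321.3, cy=236.8
Marker side s = 0.117 m; corners in marker frame (Z=0):
  M0 = (-0.0585, +0.0585, 0)
  M1 = (+0.0585, +0.0585, 0)
  M2 = (+0.0585, -0.0585, 0)
  M3 = (-0.0585, -0.0585, 0)
Detected image corners:
  c0 = (473.992809, 165.230796) px
  c1 = (537.867954, 177.234495) px
  c2 = (552.896167, 80.184087) px
  c3 = (487.328491, 66.957303) px
Planar DLT: solve 8×8 A·h = b for H (H[2,2]=1):
  H  [+592.07089 +1.96693 +513.06563]
  H  [+117.05368 +864.09149 +123.11579]
  H  [+0.07602 +0.24017 +1.00000]
B = K⁻¹H; ‖b₁‖=1.092021, ‖b₂‖=1.092021; λ = 2/(‖b₁‖+‖b₂‖) = 0.915733, sign → tz>0 ⇒ λ=+0.915733
r₁ = λ·B[:,0] = (+0.99050,+0.11862,+0.06961); r₂ = λ·B[:,1] = (-0.13122,+0.96665,+0.21993)
r₃ = r₁×r₂ = (-0.04120,-0.22698,+0.97303); SVD([r₁ r₂ r₃]) → R = UVᵀ:
  R  [+0.99050 -0.13122 -0.04120]
  R  [+0.11862 +0.96665 -0.22698]
  R  [+0.06961 +0.21993 +0.97303]
t = (+0.33462, -0.13614, +0.91573) m
tr R = 2.930176; θ = arccos((tr R − 1)/2) = 0.265018 rad = 15.184°
axis k = ((R−Rᵀ)₃₂, (R−Rᵀ)₁₃, (R−Rᵀ)₂₁) / (2 sinθ) = (+0.853115, -0.211533, +0.476916)
rvec = θ·k = (+0.226091, -0.056060, +0.126391)

rvec=(0.2261, -0.0561, 0.1264) tvec=(0.3346, -0.1361, 0.9157)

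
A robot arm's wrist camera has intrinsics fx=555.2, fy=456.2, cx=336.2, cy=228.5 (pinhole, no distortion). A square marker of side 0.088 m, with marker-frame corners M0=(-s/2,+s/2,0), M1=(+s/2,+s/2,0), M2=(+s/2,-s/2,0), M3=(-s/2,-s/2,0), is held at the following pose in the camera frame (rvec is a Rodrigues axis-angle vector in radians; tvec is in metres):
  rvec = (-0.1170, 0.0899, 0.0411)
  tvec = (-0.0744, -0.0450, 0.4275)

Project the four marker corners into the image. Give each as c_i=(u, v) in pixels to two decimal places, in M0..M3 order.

Intrinsics K: fx=555.2, fy=456.2, cx=336.2, cy=228.5
Marker side s = 0.088 m; corners in marker frame (Z=0):
  M0 = (-0.0440, +0.0440, 0)
  M1 = (+0.0440, +0.0440, 0)
  M2 = (+0.0440, -0.0440, 0)
  M3 = (-0.0440, -0.0440, 0)
rvec = (-0.1170, 0.0899, 0.0411), |rvec| = θ = 0.15317 rad = 8.776°
Rodrigues: sinθ=0.15257, 1−cosθ=0.01171; R = I + sinθ·[k]× + (1−cosθ)·[k]×²:
    [+0.99512 -0.04619 +0.08715]
    [+0.03569 +0.99233 +0.11839]
    [-0.09195 -0.11470 +0.98914]
t = (-0.0744, -0.0450, 0.4275) m
M0: Pc = R·M0+t = (-0.12022, -0.00291, +0.42650); u = 555.2·(-0.12022)/0.42650 + 336.2 = 179.7052, v = 456.2·(-0.00291)/0.42650 + 228.5 = 225.3894
M1: Pc = R·M1+t = (-0.03265, +0.00023, +0.41841); u = 555.2·(-0.03265)/0.41841 + 336.2 = 292.8797, v = 456.2·(+0.00023)/0.41841 + 228.5 = 228.7537
M2: Pc = R·M2+t = (-0.02858, -0.08709, +0.42850); u = 555.2·(-0.02858)/0.42850 + 336.2 = 299.1666, v = 456.2·(-0.08709)/0.42850 + 228.5 = 135.7783
M3: Pc = R·M3+t = (-0.11615, -0.09023, +0.43659); u = 555.2·(-0.11615)/0.43659 + 336.2 = 188.4919, v = 456.2·(-0.09023)/0.43659 + 228.5 = 134.2149

c0=(179.71, 225.39) c1=(292.88, 228.75) c2=(299.17, 135.78) c3=(188.49, 134.21)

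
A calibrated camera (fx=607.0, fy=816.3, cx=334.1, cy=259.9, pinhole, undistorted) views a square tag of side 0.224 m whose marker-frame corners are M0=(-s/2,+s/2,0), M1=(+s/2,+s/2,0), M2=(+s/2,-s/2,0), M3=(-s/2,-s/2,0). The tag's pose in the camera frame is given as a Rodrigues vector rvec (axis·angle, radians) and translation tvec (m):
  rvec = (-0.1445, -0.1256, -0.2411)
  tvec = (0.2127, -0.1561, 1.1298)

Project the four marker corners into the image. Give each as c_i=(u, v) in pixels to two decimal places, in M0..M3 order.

Intrinsics K: fx=607.0, fy=816.3, cx=334.1, cy=259.9
Marker side s = 0.224 m; corners in marker frame (Z=0):
  M0 = (-0.1120, +0.1120, 0)
  M1 = (+0.1120, +0.1120, 0)
  M2 = (+0.1120, -0.1120, 0)
  M3 = (-0.1120, -0.1120, 0)
rvec = (-0.1445, -0.1256, -0.2411), |rvec| = θ = 0.30787 rad = 17.640°
Rodrigues: sinθ=0.30303, 1−cosθ=0.04702; R = I + sinθ·[k]× + (1−cosθ)·[k]×²:
    [+0.96334 +0.24631 -0.10634]
    [-0.22831 +0.96081 +0.15725]
    [+0.14091 -0.12721 +0.98182]
t = (0.2127, -0.1561, 1.1298) m
M0: Pc = R·M0+t = (+0.13239, -0.02292, +1.09977); u = 607.0·(+0.13239)/1.09977 + 334.1 = 407.1721, v = 816.3·(-0.02292)/1.09977 + 259.9 = 242.8882
M1: Pc = R·M1+t = (+0.34818, -0.07406, +1.13133); u = 607.0·(+0.34818)/1.13133 + 334.1 = 520.9111, v = 816.3·(-0.07406)/1.13133 + 259.9 = 206.4630
M2: Pc = R·M2+t = (+0.29301, -0.28928, +1.15983); u = 607.0·(+0.29301)/1.15983 + 334.1 = 487.4461, v = 816.3·(-0.28928)/1.15983 + 259.9 = 56.3012
M3: Pc = R·M3+t = (+0.07722, -0.23814, +1.12827); u = 607.0·(+0.07722)/1.12827 + 334.1 = 375.6434, v = 816.3·(-0.23814)/1.12827 + 259.9 = 87.6057

c0=(407.17, 242.89) c1=(520.91, 206.46) c2=(487.45, 56.30) c3=(375.64, 87.61)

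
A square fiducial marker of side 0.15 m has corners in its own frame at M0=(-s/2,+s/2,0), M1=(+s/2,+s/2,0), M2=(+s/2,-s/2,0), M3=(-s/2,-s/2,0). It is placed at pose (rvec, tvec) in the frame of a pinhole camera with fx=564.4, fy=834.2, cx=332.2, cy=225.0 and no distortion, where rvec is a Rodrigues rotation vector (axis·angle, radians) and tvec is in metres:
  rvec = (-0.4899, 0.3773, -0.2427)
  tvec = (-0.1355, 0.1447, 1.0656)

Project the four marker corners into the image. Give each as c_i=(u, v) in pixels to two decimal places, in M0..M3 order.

c0=(228.47, 409.66) c1=(299.91, 378.64) c2=(291.48, 268.93) c3=(225.12, 302.18)

Intrinsics K: fx=564.4, fy=834.2, cx=332.2, cy=225.0
Marker side s = 0.15 m; corners in marker frame (Z=0):
  M0 = (-0.0750, +0.0750, 0)
  M1 = (+0.0750, +0.0750, 0)
  M2 = (+0.0750, -0.0750, 0)
  M3 = (-0.0750, -0.0750, 0)
rvec = (-0.4899, 0.3773, -0.2427), |rvec| = θ = 0.66427 rad = 38.060°
Rodrigues: sinθ=0.61649, 1−cosθ=0.21264; R = I + sinθ·[k]× + (1−cosθ)·[k]×²:
    [+0.90302 +0.13617 +0.40745]
    [-0.31431 +0.85596 +0.41053]
    [-0.29286 -0.49878 +0.81575]
t = (-0.1355, 0.1447, 1.0656) m
M0: Pc = R·M0+t = (-0.19301, +0.23247, +1.05016); u = 564.4·(-0.19301)/1.05016 + 332.2 = 228.4660, v = 834.2·(+0.23247)/1.05016 + 225.0 = 409.6649
M1: Pc = R·M1+t = (-0.05756, +0.18532, +1.00623); u = 564.4·(-0.05756)/1.00623 + 332.2 = 299.9136, v = 834.2·(+0.18532)/1.00623 + 225.0 = 378.6405
M2: Pc = R·M2+t = (-0.07799, +0.05693, +1.08104); u = 564.4·(-0.07799)/1.08104 + 332.2 = 291.4842, v = 834.2·(+0.05693)/1.08104 + 225.0 = 268.9302
M3: Pc = R·M3+t = (-0.21344, +0.10408, +1.12497); u = 564.4·(-0.21344)/1.12497 + 332.2 = 225.1175, v = 834.2·(+0.10408)/1.12497 + 225.0 = 302.1754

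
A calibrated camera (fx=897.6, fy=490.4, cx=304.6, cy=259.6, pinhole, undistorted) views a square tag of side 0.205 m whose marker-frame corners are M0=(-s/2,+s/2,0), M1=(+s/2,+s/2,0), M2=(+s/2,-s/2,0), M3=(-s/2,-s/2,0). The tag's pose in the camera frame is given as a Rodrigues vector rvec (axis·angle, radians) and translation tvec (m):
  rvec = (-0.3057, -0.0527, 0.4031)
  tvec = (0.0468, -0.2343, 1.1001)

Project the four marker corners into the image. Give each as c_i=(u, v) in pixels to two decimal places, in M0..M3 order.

c0=(232.32, 174.81) c1=(390.54, 211.72) c2=(447.37, 136.54) c3=(297.73, 101.79)

Intrinsics K: fx=897.6, fy=490.4, cx=304.6, cy=259.6
Marker side s = 0.205 m; corners in marker frame (Z=0):
  M0 = (-0.1025, +0.1025, 0)
  M1 = (+0.1025, +0.1025, 0)
  M2 = (+0.1025, -0.1025, 0)
  M3 = (-0.1025, -0.1025, 0)
rvec = (-0.3057, -0.0527, 0.4031), |rvec| = θ = 0.50864 rad = 29.143°
Rodrigues: sinθ=0.48699, 1−cosθ=0.12659; R = I + sinθ·[k]× + (1−cosθ)·[k]×²:
    [+0.91913 -0.37806 -0.11075]
    [+0.39382 +0.87476 +0.28229]
    [-0.00984 -0.30308 +0.95291]
t = (0.0468, -0.2343, 1.1001) m
M0: Pc = R·M0+t = (-0.08616, -0.18500, +1.07004); u = 897.6·(-0.08616)/1.07004 + 304.6 = 232.3233, v = 490.4·(-0.18500)/1.07004 + 259.6 = 174.8129
M1: Pc = R·M1+t = (+0.10226, -0.10427, +1.06803); u = 897.6·(+0.10226)/1.06803 + 304.6 = 390.5424, v = 490.4·(-0.10427)/1.06803 + 259.6 = 211.7230
M2: Pc = R·M2+t = (+0.17976, -0.28360, +1.13016); u = 897.6·(+0.17976)/1.13016 + 304.6 = 447.3717, v = 490.4·(-0.28360)/1.13016 + 259.6 = 136.5414
M3: Pc = R·M3+t = (-0.00866, -0.36433, +1.13217); u = 897.6·(-0.00866)/1.13217 + 304.6 = 297.7342, v = 490.4·(-0.36433)/1.13217 + 259.6 = 101.7907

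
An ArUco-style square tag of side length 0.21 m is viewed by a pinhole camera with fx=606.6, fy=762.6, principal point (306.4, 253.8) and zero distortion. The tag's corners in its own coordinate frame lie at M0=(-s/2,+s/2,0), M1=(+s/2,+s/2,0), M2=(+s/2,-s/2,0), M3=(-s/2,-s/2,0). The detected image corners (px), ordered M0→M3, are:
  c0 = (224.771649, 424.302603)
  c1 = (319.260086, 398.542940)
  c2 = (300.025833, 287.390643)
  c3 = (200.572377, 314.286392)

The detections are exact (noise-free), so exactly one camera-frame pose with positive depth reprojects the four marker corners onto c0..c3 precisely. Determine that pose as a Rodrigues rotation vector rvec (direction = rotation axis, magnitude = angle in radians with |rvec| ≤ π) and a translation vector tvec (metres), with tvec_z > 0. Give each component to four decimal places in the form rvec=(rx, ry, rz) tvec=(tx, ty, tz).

rvec=(0.3140, -0.0445, -0.2079) tvec=(-0.0953, 0.1749, 1.2862)

Intrinsics K: fx=606.6, fy=762.6, cx=306.4, cy=253.8
Marker side s = 0.21 m; corners in marker frame (Z=0):
  M0 = (-0.1050, +0.1050, 0)
  M1 = (+0.1050, +0.1050, 0)
  M2 = (+0.1050, -0.1050, 0)
  M3 = (-0.1050, -0.1050, 0)
Detected image corners:
  c0 = (224.771649, 424.302603) px
  c1 = (319.260086, 398.542940) px
  c2 = (300.025833, 287.390643) px
  c3 = (200.572377, 314.286392) px
Planar DLT: solve 8×8 A·h = b for H (H[2,2]=1):
  H  [+463.72877 +166.56974 +261.47736]
  H  [-122.21593 +612.73307 +357.52291]
  H  [+0.00866 +0.24187 +1.00000]
B = K⁻¹H; ‖b₁‖=0.777456, ‖b₂‖=0.777456; λ = 2/(‖b₁‖+‖b₂‖) = 1.286247, sign → tz>0 ⇒ λ=+1.286247
r₁ = λ·B[:,0] = (+0.97767,-0.20985,+0.01114); r₂ = λ·B[:,1] = (+0.19605,+0.92993,+0.31111)
r₃ = r₁×r₂ = (-0.07565,-0.30198,+0.95031); SVD([r₁ r₂ r₃]) → R = UVᵀ:
  R  [+0.97767 +0.19605 -0.07565]
  R  [-0.20985 +0.92993 -0.30198]
  R  [+0.01114 +0.31111 +0.95031]
t = (-0.09525, +0.17495, +1.28625) m
tr R = 2.857912; θ = arccos((tr R − 1)/2) = 0.379214 rad = 21.727°
axis k = ((R−Rᵀ)₃₂, (R−Rᵀ)₁₃, (R−Rᵀ)₂₁) / (2 sinθ) = (+0.828072, -0.117225, -0.548229)
rvec = θ·k = (+0.314017, -0.044454, -0.207896)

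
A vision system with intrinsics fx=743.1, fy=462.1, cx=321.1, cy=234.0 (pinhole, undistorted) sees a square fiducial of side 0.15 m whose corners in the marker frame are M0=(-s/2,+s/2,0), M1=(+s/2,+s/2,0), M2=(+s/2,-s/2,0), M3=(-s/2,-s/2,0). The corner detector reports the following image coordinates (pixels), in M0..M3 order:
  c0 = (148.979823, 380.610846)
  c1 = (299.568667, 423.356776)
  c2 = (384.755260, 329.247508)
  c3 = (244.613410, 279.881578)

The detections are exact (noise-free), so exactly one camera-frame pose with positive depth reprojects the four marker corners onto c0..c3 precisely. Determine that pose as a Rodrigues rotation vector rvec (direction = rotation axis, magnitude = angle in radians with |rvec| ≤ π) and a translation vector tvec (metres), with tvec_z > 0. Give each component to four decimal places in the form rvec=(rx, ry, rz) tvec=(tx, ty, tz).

rvec=(-0.0034, -0.3559, 0.5404) tvec=(-0.0409, 0.1630, 0.6297)

Intrinsics K: fx=743.1, fy=462.1, cx=321.1, cy=234.0
Marker side s = 0.15 m; corners in marker frame (Z=0):
  M0 = (-0.0750, +0.0750, 0)
  M1 = (+0.0750, +0.0750, 0)
  M2 = (+0.0750, -0.0750, 0)
  M3 = (-0.0750, -0.0750, 0)
Detected image corners:
  c0 = (148.979823, 380.610846) px
  c1 = (299.568667, 423.356776) px
  c2 = (384.755260, 329.247508) px
  c3 = (244.613410, 279.881578) px
Planar DLT: solve 8×8 A·h = b for H (H[2,2]=1):
  H  [+1110.21461 -642.46120 +272.85893]
  H  [+492.80545 +594.71424 +353.62396]
  H  [+0.52513 -0.15251 +1.00000]
B = K⁻¹H; ‖b₁‖=1.588144, ‖b₂‖=1.588144; λ = 2/(‖b₁‖+‖b₂‖) = 0.629666, sign → tz>0 ⇒ λ=+0.629666
r₁ = λ·B[:,0] = (+0.79786,+0.50407,+0.33065); r₂ = λ·B[:,1] = (-0.50289,+0.85900,-0.09603)
r₃ = r₁×r₂ = (-0.33244,-0.08966,+0.93885); SVD([r₁ r₂ r₃]) → R = UVᵀ:
  R  [+0.79786 -0.50289 -0.33244]
  R  [+0.50407 +0.85900 -0.08966]
  R  [+0.33065 -0.09603 +0.93885]
t = (-0.04088, +0.16300, +0.62967) m
tr R = 2.595713; θ = arccos((tr R − 1)/2) = 0.647066 rad = 37.074°
axis k = ((R−Rᵀ)₃₂, (R−Rᵀ)₁₃, (R−Rᵀ)₂₁) / (2 sinθ) = (-0.005281, -0.549966, +0.835171)
rvec = θ·k = (-0.003417, -0.355864, +0.540410)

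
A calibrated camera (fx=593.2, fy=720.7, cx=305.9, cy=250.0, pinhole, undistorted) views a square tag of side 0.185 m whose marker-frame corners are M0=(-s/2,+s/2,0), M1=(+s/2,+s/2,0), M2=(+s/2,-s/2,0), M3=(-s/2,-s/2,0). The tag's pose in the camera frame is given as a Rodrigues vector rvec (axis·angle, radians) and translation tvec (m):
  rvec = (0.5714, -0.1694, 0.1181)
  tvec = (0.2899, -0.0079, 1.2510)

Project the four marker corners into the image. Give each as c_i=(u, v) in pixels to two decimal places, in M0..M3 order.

Intrinsics K: fx=593.2, fy=720.7, cx=305.9, cy=250.0
Marker side s = 0.185 m; corners in marker frame (Z=0):
  M0 = (-0.0925, +0.0925, 0)
  M1 = (+0.0925, +0.0925, 0)
  M2 = (+0.0925, -0.0925, 0)
  M3 = (-0.0925, -0.0925, 0)
rvec = (0.5714, -0.1694, 0.1181), |rvec| = θ = 0.60757 rad = 34.811°
Rodrigues: sinθ=0.57087, 1−cosθ=0.17896; R = I + sinθ·[k]× + (1−cosθ)·[k]×²:
    [+0.97933 -0.15789 -0.12645]
    [+0.06404 +0.83495 -0.54659]
    [+0.19188 +0.52719 +0.82780]
t = (0.2899, -0.0079, 1.2510) m
M0: Pc = R·M0+t = (+0.18471, +0.06341, +1.28202); u = 593.2·(+0.18471)/1.28202 + 305.9 = 391.3656, v = 720.7·(+0.06341)/1.28202 + 250.0 = 285.6462
M1: Pc = R·M1+t = (+0.36588, +0.07526, +1.31751); u = 593.2·(+0.36588)/1.31751 + 305.9 = 470.6356, v = 720.7·(+0.07526)/1.31751 + 250.0 = 291.1664
M2: Pc = R·M2+t = (+0.39509, -0.07921, +1.21998); u = 593.2·(+0.39509)/1.21998 + 305.9 = 498.0083, v = 720.7·(-0.07921)/1.21998 + 250.0 = 203.2076
M3: Pc = R·M3+t = (+0.21392, -0.09106, +1.18449); u = 593.2·(+0.21392)/1.18449 + 305.9 = 413.0316, v = 720.7·(-0.09106)/1.18449 + 250.0 = 194.5967

c0=(391.37, 285.65) c1=(470.64, 291.17) c2=(498.01, 203.21) c3=(413.03, 194.60)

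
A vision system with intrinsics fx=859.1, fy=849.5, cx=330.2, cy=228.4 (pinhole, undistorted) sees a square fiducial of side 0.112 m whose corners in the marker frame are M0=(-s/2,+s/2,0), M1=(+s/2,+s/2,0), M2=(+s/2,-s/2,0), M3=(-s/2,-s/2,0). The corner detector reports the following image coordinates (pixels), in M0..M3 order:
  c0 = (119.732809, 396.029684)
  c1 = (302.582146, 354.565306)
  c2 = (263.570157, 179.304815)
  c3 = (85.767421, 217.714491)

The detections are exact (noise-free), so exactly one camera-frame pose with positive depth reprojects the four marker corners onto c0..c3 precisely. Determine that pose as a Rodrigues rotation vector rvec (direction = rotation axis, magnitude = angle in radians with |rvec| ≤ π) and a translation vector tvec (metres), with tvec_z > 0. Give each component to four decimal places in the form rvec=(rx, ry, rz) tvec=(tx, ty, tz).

rvec=(-0.1464, -0.0333, -0.2217) tvec=(-0.0837, 0.0352, 0.5245)

Intrinsics K: fx=859.1, fy=849.5, cx=330.2, cy=228.4
Marker side s = 0.112 m; corners in marker frame (Z=0):
  M0 = (-0.0560, +0.0560, 0)
  M1 = (+0.0560, +0.0560, 0)
  M2 = (+0.0560, -0.0560, 0)
  M3 = (-0.0560, -0.0560, 0)
Detected image corners:
  c0 = (119.732809, 396.029684) px
  c1 = (302.582146, 354.565306) px
  c2 = (263.570157, 179.304815) px
  c3 = (85.767421, 217.714491) px
Planar DLT: solve 8×8 A·h = b for H (H[2,2]=1):
  H  [+1627.76217 +274.05389 +193.11086]
  H  [-329.53492 +1501.27034 +285.46836]
  H  [+0.09355 -0.26880 +1.00000]
B = K⁻¹H; ‖b₁‖=1.906414, ‖b₂‖=1.906414; λ = 2/(‖b₁‖+‖b₂‖) = 0.524545, sign → tz>0 ⇒ λ=+0.524545
r₁ = λ·B[:,0] = (+0.97501,-0.21667,+0.04907); r₂ = λ·B[:,1] = (+0.22152,+0.96491,-0.14100)
r₃ = r₁×r₂ = (-0.01680,+0.14835,+0.98879); SVD([r₁ r₂ r₃]) → R = UVᵀ:
  R  [+0.97501 +0.22152 -0.01680]
  R  [-0.21667 +0.96491 +0.14835]
  R  [+0.04907 -0.14100 +0.98879]
t = (-0.08370, +0.03524, +0.52455) m
tr R = 2.928710; θ = arccos((tr R − 1)/2) = 0.267802 rad = 15.344°
axis k = ((R−Rᵀ)₃₂, (R−Rᵀ)₁₃, (R−Rᵀ)₂₁) / (2 sinθ) = (-0.546739, -0.124468, -0.828000)
rvec = θ·k = (-0.146418, -0.033333, -0.221740)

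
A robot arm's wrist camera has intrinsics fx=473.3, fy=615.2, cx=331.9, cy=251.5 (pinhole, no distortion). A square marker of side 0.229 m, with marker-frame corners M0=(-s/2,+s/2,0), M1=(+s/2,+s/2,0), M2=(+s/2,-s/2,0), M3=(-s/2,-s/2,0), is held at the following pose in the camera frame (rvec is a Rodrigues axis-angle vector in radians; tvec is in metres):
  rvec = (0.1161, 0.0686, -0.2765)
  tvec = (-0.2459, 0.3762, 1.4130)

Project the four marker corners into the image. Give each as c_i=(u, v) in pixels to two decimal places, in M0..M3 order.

c0=(224.95, 472.91) c1=(296.99, 449.21) c2=(274.88, 355.89) c3=(201.91, 381.26)

Intrinsics K: fx=473.3, fy=615.2, cx=331.9, cy=251.5
Marker side s = 0.229 m; corners in marker frame (Z=0):
  M0 = (-0.1145, +0.1145, 0)
  M1 = (+0.1145, +0.1145, 0)
  M2 = (+0.1145, -0.1145, 0)
  M3 = (-0.1145, -0.1145, 0)
rvec = (0.1161, 0.0686, -0.2765), |rvec| = θ = 0.30763 rad = 17.626°
Rodrigues: sinθ=0.30280, 1−cosθ=0.04695; R = I + sinθ·[k]× + (1−cosθ)·[k]×²:
    [+0.95974 +0.27611 +0.05160]
    [-0.26821 +0.95539 -0.12369]
    [-0.08345 +0.10487 +0.99098]
t = (-0.2459, 0.3762, 1.4130) m
M0: Pc = R·M0+t = (-0.32418, +0.51630, +1.43456); u = 473.3·(-0.32418)/1.43456 + 331.9 = 224.9459, v = 615.2·(+0.51630)/1.43456 + 251.5 = 472.9117
M1: Pc = R·M1+t = (-0.10440, +0.45488, +1.41545); u = 473.3·(-0.10440)/1.41545 + 331.9 = 296.9923, v = 615.2·(+0.45488)/1.41545 + 251.5 = 449.2060
M2: Pc = R·M2+t = (-0.16762, +0.23610, +1.39144); u = 473.3·(-0.16762)/1.39144 + 331.9 = 274.8823, v = 615.2·(+0.23610)/1.39144 + 251.5 = 355.8867
M3: Pc = R·M3+t = (-0.38740, +0.29752, +1.41055); u = 473.3·(-0.38740)/1.41055 + 331.9 = 201.9088, v = 615.2·(+0.29752)/1.41055 + 251.5 = 381.2603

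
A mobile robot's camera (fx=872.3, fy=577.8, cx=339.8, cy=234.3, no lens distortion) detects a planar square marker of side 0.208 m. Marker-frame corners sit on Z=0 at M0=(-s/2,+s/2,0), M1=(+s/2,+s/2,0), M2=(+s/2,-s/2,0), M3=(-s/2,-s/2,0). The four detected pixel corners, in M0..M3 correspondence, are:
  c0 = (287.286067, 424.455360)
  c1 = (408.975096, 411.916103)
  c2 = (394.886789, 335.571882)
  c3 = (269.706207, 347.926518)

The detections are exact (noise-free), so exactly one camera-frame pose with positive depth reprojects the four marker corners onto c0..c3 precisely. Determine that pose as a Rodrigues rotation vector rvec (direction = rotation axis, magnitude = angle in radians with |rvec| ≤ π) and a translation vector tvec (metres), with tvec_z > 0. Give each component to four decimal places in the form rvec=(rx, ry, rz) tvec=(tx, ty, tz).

rvec=(0.1893, -0.0613, -0.1340) tvec=(0.0012, 0.3679, 1.4543)

Intrinsics K: fx=872.3, fy=577.8, cx=339.8, cy=234.3
Marker side s = 0.208 m; corners in marker frame (Z=0):
  M0 = (-0.1040, +0.1040, 0)
  M1 = (+0.1040, +0.1040, 0)
  M2 = (+0.1040, -0.1040, 0)
  M3 = (-0.1040, -0.1040, 0)
Detected image corners:
  c0 = (287.286067, 424.455360) px
  c1 = (408.975096, 411.916103) px
  c2 = (394.886789, 335.571882) px
  c3 = (269.706207, 347.926518) px
Planar DLT: solve 8×8 A·h = b for H (H[2,2]=1):
  H  [+604.57131 +120.92021 +340.53426]
  H  [-47.28289 +417.54311 +380.46974]
  H  [+0.03307 +0.13175 +1.00000]
B = K⁻¹H; ‖b₁‖=0.687627, ‖b₂‖=0.687627; λ = 2/(‖b₁‖+‖b₂‖) = 1.454276, sign → tz>0 ⇒ λ=+1.454276
r₁ = λ·B[:,0] = (+0.98919,-0.13851,+0.04809); r₂ = λ·B[:,1] = (+0.12696,+0.97323,+0.19160)
r₃ = r₁×r₂ = (-0.07334,-0.18343,+0.98029); SVD([r₁ r₂ r₃]) → R = UVᵀ:
  R  [+0.98919 +0.12696 -0.07334]
  R  [-0.13851 +0.97323 -0.18343]
  R  [+0.04809 +0.19160 +0.98029]
t = (+0.00122, +0.36790, +1.45428) m
tr R = 2.942714; θ = arccos((tr R − 1)/2) = 0.239921 rad = 13.746°
axis k = ((R−Rᵀ)₃₂, (R−Rᵀ)₁₃, (R−Rᵀ)₂₁) / (2 sinθ) = (+0.789121, -0.255501, -0.558576)
rvec = θ·k = (+0.189326, -0.061300, -0.134014)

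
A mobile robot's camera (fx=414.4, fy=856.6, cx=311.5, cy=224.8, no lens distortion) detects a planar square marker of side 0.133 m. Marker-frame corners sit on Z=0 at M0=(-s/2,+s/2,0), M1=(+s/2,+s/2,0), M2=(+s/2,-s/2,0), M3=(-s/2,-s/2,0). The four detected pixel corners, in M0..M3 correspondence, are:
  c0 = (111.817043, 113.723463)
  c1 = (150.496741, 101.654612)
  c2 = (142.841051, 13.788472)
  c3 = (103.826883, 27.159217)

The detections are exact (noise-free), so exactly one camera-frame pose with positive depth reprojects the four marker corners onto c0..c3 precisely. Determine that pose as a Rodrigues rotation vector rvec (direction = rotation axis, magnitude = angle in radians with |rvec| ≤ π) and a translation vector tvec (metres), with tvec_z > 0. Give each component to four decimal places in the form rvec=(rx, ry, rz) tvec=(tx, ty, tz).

rvec=(0.1204, 0.1243, -0.1304) tvec=(-0.5842, -0.2459, 1.3132)

Intrinsics K: fx=414.4, fy=856.6, cx=311.5, cy=224.8
Marker side s = 0.133 m; corners in marker frame (Z=0):
  M0 = (-0.0665, +0.0665, 0)
  M1 = (+0.0665, +0.0665, 0)
  M2 = (+0.0665, -0.0665, 0)
  M3 = (-0.0665, -0.0665, 0)
Detected image corners:
  c0 = (111.817043, 113.723463) px
  c1 = (150.496741, 101.654612) px
  c2 = (142.841051, 13.788472) px
  c3 = (103.826883, 27.159217) px
Planar DLT: solve 8×8 A·h = b for H (H[2,2]=1):
  H  [+279.36818 +69.62365 +127.13851]
  H  [-102.00924 +661.15791 +64.36972]
  H  [-0.09986 +0.08485 +1.00000]
B = K⁻¹H; ‖b₁‖=0.761527, ‖b₂‖=0.761527; λ = 2/(‖b₁‖+‖b₂‖) = 1.313151, sign → tz>0 ⇒ λ=+1.313151
r₁ = λ·B[:,0] = (+0.98383,-0.12196,-0.13113); r₂ = λ·B[:,1] = (+0.13687,+0.98430,+0.11142)
r₃ = r₁×r₂ = (+0.11549,-0.12756,+0.98508); SVD([r₁ r₂ r₃]) → R = UVᵀ:
  R  [+0.98383 +0.13687 +0.11549]
  R  [-0.12196 +0.98430 -0.12756]
  R  [-0.13113 +0.11142 +0.98508]
t = (-0.58420, -0.24594, +1.31315) m
tr R = 2.953221; θ = arccos((tr R − 1)/2) = 0.216709 rad = 12.417°
axis k = ((R−Rᵀ)₃₂, (R−Rᵀ)₁₃, (R−Rᵀ)₂₁) / (2 sinθ) = (+0.555723, +0.573488, -0.601900)
rvec = θ·k = (+0.120430, +0.124280, -0.130437)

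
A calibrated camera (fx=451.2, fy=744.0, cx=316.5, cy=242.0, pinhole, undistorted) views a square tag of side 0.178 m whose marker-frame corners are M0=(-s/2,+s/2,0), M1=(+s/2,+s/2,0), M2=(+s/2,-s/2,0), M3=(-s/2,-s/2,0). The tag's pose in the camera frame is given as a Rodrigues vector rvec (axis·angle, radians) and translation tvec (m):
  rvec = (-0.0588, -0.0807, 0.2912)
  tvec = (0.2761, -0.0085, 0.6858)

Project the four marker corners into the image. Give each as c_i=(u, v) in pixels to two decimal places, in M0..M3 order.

c0=(427.63, 298.23) c1=(537.37, 352.99) c2=(566.15, 169.67) c3=(458.92, 112.53)

Intrinsics K: fx=451.2, fy=744.0, cx=316.5, cy=242.0
Marker side s = 0.178 m; corners in marker frame (Z=0):
  M0 = (-0.0890, +0.0890, 0)
  M1 = (+0.0890, +0.0890, 0)
  M2 = (+0.0890, -0.0890, 0)
  M3 = (-0.0890, -0.0890, 0)
rvec = (-0.0588, -0.0807, 0.2912), |rvec| = θ = 0.30784 rad = 17.638°
Rodrigues: sinθ=0.30300, 1−cosθ=0.04701; R = I + sinθ·[k]× + (1−cosθ)·[k]×²:
    [+0.95470 -0.28427 -0.08793]
    [+0.28898 +0.95622 +0.04622]
    [+0.07094 -0.06953 +0.99505]
t = (0.2761, -0.0085, 0.6858) m
M0: Pc = R·M0+t = (+0.16583, +0.05088, +0.67330); u = 451.2·(+0.16583)/0.67330 + 316.5 = 427.6293, v = 744.0·(+0.05088)/0.67330 + 242.0 = 298.2280
M1: Pc = R·M1+t = (+0.33577, +0.10232, +0.68592); u = 451.2·(+0.33577)/0.68592 + 316.5 = 537.3680, v = 744.0·(+0.10232)/0.68592 + 242.0 = 352.9858
M2: Pc = R·M2+t = (+0.38637, -0.06788, +0.69830); u = 451.2·(+0.38637)/0.69830 + 316.5 = 566.1478, v = 744.0·(-0.06788)/0.69830 + 242.0 = 169.6728
M3: Pc = R·M3+t = (+0.21643, -0.11932, +0.68568); u = 451.2·(+0.21643)/0.68568 + 316.5 = 458.9199, v = 744.0·(-0.11932)/0.68568 + 242.0 = 112.5277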